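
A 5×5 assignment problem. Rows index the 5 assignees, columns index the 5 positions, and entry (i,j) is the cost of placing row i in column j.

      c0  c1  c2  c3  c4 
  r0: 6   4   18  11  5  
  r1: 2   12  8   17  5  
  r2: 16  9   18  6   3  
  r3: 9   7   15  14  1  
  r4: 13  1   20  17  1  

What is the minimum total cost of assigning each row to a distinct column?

optimal assignment: row0→col0 (cost 6), row1→col2 (cost 8), row2→col3 (cost 6), row3→col4 (cost 1), row4→col1 (cost 1)
total = 6 + 8 + 6 + 1 + 1 = 22

Minimum assignment cost: 22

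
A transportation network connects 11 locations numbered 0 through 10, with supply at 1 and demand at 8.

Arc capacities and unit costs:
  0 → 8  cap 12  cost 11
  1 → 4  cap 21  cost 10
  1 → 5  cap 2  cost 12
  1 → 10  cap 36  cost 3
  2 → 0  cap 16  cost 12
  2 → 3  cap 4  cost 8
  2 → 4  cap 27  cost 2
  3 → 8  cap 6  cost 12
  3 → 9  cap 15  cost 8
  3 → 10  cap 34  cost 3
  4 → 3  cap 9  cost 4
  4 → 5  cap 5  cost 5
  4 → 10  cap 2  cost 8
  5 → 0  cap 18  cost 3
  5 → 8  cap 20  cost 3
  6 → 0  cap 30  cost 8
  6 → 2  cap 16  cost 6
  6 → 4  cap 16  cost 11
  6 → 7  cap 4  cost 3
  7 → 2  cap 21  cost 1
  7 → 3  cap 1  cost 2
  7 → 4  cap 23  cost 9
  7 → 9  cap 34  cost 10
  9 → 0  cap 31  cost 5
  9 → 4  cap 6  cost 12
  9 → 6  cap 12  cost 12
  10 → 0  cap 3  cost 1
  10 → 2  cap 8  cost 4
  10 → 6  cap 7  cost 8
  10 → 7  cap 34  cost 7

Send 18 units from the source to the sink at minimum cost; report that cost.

Minimum cost for 18 units: 371

shortest-cost path #1: 1→5→8 push 2 @ unit cost 15 (adds 30)
shortest-cost path #2: 1→10→0→8 push 3 @ unit cost 15 (adds 45)
shortest-cost path #3: 1→10→2→4→5→8 push 5 @ unit cost 17 (adds 85)
shortest-cost path #4: 1→10→7→3→8 push 1 @ unit cost 24 (adds 24)
shortest-cost path #5: 1→10→2→4→3→8 push 3 @ unit cost 25 (adds 75)
shortest-cost path #6: 1→4→3→8 push 2 @ unit cost 26 (adds 52)
shortest-cost path #7: 1→10→6→0→8 push 2 @ unit cost 30 (adds 60)
total cost = 371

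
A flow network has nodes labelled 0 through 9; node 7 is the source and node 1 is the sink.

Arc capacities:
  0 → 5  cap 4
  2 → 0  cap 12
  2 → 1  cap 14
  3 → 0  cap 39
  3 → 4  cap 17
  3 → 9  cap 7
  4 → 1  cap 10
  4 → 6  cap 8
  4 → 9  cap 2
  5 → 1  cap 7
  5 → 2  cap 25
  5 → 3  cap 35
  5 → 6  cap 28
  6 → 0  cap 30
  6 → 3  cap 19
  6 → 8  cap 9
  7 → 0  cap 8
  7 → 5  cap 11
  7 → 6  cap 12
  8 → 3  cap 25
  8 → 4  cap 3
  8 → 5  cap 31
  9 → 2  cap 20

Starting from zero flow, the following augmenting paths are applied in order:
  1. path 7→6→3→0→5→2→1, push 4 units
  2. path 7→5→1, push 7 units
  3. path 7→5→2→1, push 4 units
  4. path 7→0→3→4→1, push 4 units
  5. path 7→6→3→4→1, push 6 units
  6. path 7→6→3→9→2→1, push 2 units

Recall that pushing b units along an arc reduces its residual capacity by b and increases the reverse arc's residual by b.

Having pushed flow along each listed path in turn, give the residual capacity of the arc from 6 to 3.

after path 1 (7→6→3→0→5→2→1, push 4): res(6,3)=15
after path 2 (7→5→1, push 7): res(6,3)=15
after path 3 (7→5→2→1, push 4): res(6,3)=15
after path 4 (7→0→3→4→1, push 4): res(6,3)=15
after path 5 (7→6→3→4→1, push 6): res(6,3)=9
after path 6 (7→6→3→9→2→1, push 2): res(6,3)=7

Residual capacity of (6,3): 7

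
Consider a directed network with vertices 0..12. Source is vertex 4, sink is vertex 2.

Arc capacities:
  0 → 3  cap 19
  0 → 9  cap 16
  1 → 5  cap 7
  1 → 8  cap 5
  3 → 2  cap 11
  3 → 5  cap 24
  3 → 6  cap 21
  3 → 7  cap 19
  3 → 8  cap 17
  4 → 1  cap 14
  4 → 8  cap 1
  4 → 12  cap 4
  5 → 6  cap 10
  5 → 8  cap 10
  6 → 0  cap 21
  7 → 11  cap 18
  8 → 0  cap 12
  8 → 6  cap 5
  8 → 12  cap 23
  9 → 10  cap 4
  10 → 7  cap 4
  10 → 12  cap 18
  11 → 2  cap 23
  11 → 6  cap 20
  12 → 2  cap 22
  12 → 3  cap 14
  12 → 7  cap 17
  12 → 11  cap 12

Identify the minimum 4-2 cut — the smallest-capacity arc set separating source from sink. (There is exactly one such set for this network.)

augment #1: 4→12→2 push 4
augment #2: 4→8→12→2 push 1
augment #3: 4→1→8→12→2 push 5
augment #4: 4→1→5→8→12→2 push 7
max flow = 17; residual-reachable set from 4 gives S-side
cut edges (S→T): {(1,5), (1,8), (4,8), (4,12)} total cap 17

Min-cut arcs: {(1,5), (1,8), (4,8), (4,12)} (total capacity 17)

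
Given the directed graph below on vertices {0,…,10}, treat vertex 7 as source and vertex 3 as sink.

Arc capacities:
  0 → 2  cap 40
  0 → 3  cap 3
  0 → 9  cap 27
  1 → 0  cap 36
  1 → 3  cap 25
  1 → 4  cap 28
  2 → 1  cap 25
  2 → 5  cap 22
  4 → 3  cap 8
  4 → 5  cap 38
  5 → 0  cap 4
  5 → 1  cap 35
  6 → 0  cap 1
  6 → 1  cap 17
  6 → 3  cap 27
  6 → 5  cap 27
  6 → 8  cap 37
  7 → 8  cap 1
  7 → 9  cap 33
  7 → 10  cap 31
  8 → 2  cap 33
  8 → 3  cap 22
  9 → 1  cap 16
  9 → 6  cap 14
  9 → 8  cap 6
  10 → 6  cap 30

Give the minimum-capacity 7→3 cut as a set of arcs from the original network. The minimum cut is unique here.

Min-cut arcs: {(7,8), (7,9), (10,6)} (total capacity 64)

augment #1: 7→8→3 push 1
augment #2: 7→9→1→3 push 16
augment #3: 7→9→6→3 push 14
augment #4: 7→9→8→3 push 3
augment #5: 7→10→6→3 push 13
augment #6: 7→10→6→0→3 push 1
augment #7: 7→10→6→1→3 push 9
augment #8: 7→10→6→8→3 push 7
max flow = 64; residual-reachable set from 7 gives S-side
cut edges (S→T): {(7,8), (7,9), (10,6)} total cap 64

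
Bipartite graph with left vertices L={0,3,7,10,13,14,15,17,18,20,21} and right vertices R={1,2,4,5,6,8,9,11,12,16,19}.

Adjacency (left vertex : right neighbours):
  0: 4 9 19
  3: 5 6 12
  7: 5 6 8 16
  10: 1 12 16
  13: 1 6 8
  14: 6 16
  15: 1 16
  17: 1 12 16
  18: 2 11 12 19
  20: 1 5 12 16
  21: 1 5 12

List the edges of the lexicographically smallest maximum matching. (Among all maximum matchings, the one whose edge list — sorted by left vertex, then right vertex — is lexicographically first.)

|M| = 8 (so the lex-smallest maximum matching has 8 edges)
process left vertices in ascending order; for each, take the smallest-labelled available neighbour that still permits 8 edges overall, or leave it unmatched if none does
lex-smallest matching: {0-4, 3-5, 7-6, 10-1, 13-8, 14-16, 17-12, 18-2}

Lex-smallest maximum matching: {(0,4), (3,5), (7,6), (10,1), (13,8), (14,16), (17,12), (18,2)}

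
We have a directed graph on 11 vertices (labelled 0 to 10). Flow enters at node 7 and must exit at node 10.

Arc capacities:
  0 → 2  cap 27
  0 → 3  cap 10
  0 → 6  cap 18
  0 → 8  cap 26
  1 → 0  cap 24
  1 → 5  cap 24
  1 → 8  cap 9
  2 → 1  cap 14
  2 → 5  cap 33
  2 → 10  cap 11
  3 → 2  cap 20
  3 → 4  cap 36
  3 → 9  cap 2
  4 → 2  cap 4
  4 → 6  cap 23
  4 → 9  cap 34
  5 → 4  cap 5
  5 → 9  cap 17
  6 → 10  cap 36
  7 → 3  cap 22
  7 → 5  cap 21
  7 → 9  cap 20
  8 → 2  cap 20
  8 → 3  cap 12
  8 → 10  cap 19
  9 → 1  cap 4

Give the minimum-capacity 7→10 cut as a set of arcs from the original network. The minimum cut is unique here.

augment #1: 7→3→2→10 push 11
augment #2: 7→3→4→6→10 push 11
augment #3: 7→5→4→6→10 push 5
augment #4: 7→9→1→8→10 push 4
max flow = 31; residual-reachable set from 7 gives S-side
cut edges (S→T): {(5,4), (7,3), (9,1)} total cap 31

Min-cut arcs: {(5,4), (7,3), (9,1)} (total capacity 31)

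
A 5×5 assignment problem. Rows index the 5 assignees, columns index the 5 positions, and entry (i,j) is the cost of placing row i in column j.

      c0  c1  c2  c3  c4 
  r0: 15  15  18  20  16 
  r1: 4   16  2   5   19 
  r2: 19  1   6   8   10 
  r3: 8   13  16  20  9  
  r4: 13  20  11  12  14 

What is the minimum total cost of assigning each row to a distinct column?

one of 2 optimal assignments: row0→col0 (cost 15), row1→col2 (cost 2), row2→col1 (cost 1), row3→col4 (cost 9), row4→col3 (cost 12)
total = 15 + 2 + 1 + 9 + 12 = 39

Minimum assignment cost: 39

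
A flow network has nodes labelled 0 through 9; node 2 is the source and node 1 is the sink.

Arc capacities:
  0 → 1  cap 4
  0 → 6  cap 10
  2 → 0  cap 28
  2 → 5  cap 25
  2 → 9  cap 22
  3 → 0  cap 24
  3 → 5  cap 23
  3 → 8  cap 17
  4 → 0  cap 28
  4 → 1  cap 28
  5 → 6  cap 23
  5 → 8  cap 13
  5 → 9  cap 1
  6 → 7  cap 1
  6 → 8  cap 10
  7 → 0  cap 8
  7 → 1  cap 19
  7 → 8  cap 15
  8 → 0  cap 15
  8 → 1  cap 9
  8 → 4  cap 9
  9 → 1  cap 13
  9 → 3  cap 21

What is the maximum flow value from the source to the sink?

augment #1: 2→0→1 bottleneck 4, total now 4
augment #2: 2→9→1 bottleneck 13, total now 17
augment #3: 2→5→8→1 bottleneck 9, total now 26
augment #4: 2→0→6→7→1 bottleneck 1, total now 27
augment #5: 2→5→8→4→1 bottleneck 4, total now 31
augment #6: 2→0→6→8→4→1 bottleneck 5, total now 36

Maximum flow value: 36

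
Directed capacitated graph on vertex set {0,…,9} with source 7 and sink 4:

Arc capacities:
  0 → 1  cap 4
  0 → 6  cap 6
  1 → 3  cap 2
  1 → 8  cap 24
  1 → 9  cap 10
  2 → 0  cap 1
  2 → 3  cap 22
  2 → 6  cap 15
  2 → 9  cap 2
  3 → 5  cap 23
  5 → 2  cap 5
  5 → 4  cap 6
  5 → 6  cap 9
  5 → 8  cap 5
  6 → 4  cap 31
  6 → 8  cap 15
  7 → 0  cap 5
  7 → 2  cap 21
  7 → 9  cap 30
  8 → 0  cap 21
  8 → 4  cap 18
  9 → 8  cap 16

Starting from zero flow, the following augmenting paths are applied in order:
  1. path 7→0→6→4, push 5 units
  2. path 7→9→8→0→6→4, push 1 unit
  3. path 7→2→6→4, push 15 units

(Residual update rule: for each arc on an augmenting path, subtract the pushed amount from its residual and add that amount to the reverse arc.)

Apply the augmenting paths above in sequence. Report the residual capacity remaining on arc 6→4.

after path 1 (7→0→6→4, push 5): res(6,4)=26
after path 2 (7→9→8→0→6→4, push 1): res(6,4)=25
after path 3 (7→2→6→4, push 15): res(6,4)=10

Residual capacity of (6,4): 10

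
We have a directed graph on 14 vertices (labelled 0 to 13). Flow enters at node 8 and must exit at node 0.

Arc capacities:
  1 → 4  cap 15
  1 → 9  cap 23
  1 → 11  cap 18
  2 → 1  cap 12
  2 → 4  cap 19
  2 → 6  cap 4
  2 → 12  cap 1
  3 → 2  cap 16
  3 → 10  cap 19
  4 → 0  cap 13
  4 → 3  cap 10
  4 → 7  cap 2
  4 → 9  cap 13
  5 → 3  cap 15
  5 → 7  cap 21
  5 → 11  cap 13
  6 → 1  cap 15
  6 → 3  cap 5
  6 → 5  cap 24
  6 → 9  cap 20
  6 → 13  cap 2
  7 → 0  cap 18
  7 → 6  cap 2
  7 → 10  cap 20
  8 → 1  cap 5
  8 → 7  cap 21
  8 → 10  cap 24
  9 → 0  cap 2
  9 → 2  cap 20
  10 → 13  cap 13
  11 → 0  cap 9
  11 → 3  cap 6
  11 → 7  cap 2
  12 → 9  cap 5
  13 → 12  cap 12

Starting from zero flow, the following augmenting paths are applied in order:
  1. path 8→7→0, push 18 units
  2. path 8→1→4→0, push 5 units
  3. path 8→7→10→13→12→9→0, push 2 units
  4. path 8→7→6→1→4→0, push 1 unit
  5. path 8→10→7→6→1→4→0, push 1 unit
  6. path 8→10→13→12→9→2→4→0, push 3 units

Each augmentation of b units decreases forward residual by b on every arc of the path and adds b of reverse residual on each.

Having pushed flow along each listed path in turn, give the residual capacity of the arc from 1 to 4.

after path 1 (8→7→0, push 18): res(1,4)=15
after path 2 (8→1→4→0, push 5): res(1,4)=10
after path 3 (8→7→10→13→12→9→0, push 2): res(1,4)=10
after path 4 (8→7→6→1→4→0, push 1): res(1,4)=9
after path 5 (8→10→7→6→1→4→0, push 1): res(1,4)=8
after path 6 (8→10→13→12→9→2→4→0, push 3): res(1,4)=8

Residual capacity of (1,4): 8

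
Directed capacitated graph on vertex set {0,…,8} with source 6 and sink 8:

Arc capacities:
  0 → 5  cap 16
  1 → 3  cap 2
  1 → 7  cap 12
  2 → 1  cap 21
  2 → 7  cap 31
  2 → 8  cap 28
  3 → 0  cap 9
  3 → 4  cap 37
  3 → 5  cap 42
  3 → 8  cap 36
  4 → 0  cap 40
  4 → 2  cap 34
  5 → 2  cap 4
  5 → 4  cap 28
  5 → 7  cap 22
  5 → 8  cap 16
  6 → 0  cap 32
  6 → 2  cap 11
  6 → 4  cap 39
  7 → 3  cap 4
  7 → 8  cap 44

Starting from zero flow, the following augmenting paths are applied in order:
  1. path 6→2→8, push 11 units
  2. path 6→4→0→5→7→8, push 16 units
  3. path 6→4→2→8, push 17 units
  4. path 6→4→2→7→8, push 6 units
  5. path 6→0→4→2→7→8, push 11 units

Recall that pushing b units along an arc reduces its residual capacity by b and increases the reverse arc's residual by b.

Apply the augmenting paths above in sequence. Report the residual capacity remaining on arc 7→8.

Residual capacity of (7,8): 11

after path 1 (6→2→8, push 11): res(7,8)=44
after path 2 (6→4→0→5→7→8, push 16): res(7,8)=28
after path 3 (6→4→2→8, push 17): res(7,8)=28
after path 4 (6→4→2→7→8, push 6): res(7,8)=22
after path 5 (6→0→4→2→7→8, push 11): res(7,8)=11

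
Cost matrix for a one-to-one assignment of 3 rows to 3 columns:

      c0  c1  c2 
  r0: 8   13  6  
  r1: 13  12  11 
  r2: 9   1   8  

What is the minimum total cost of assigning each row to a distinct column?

Minimum assignment cost: 20

one of 2 optimal assignments: row0→col0 (cost 8), row1→col2 (cost 11), row2→col1 (cost 1)
total = 8 + 11 + 1 = 20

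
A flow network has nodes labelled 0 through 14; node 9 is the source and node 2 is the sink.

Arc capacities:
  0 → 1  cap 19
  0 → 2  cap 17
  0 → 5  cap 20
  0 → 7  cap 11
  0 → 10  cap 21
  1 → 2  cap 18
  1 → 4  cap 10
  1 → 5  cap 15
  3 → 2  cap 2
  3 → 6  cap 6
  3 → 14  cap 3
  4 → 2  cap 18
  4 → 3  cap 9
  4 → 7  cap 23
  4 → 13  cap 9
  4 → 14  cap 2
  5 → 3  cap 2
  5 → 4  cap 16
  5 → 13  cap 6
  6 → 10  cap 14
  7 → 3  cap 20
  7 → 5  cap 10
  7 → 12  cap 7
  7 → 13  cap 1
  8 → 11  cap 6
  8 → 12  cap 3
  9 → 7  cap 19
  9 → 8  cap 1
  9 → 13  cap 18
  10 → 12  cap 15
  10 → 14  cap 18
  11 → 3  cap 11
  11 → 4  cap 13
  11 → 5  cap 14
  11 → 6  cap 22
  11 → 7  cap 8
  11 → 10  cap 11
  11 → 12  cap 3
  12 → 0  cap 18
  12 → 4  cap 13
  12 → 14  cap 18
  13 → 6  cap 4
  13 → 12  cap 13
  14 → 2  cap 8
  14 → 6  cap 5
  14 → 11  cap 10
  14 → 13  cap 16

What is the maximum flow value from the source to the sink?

Maximum flow value: 37

augment #1: 9→7→3→2 bottleneck 2, total now 2
augment #2: 9→7→3→14→2 bottleneck 3, total now 5
augment #3: 9→7→5→4→2 bottleneck 10, total now 15
augment #4: 9→7→12→0→2 bottleneck 4, total now 19
augment #5: 9→8→11→4→2 bottleneck 1, total now 20
augment #6: 9→13→12→0→2 bottleneck 13, total now 33
augment #7: 9→13→6→10→14→2 bottleneck 4, total now 37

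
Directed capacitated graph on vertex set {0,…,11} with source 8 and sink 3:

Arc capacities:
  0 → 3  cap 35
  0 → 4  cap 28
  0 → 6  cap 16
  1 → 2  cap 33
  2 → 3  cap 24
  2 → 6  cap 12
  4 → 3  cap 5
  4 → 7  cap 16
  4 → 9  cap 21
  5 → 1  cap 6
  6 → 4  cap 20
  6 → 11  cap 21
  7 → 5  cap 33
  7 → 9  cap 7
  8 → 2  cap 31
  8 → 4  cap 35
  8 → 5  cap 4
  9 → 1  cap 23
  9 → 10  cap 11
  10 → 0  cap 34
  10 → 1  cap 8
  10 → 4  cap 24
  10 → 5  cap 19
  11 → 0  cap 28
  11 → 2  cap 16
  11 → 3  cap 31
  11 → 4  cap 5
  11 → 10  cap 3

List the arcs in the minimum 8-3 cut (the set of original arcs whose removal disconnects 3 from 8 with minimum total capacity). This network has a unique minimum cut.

augment #1: 8→2→3 push 24
augment #2: 8→4→3 push 5
augment #3: 8→2→6→11→3 push 7
augment #4: 8→4→9→10→0→3 push 11
augment #5: 8→5→1→2→6→11→3 push 4
augment #6: 8→4→9→1→2→6→11→3 push 1
max flow = 52; residual-reachable set from 8 gives S-side
cut edges (S→T): {(2,3), (2,6), (4,3), (9,10)} total cap 52

Min-cut arcs: {(2,3), (2,6), (4,3), (9,10)} (total capacity 52)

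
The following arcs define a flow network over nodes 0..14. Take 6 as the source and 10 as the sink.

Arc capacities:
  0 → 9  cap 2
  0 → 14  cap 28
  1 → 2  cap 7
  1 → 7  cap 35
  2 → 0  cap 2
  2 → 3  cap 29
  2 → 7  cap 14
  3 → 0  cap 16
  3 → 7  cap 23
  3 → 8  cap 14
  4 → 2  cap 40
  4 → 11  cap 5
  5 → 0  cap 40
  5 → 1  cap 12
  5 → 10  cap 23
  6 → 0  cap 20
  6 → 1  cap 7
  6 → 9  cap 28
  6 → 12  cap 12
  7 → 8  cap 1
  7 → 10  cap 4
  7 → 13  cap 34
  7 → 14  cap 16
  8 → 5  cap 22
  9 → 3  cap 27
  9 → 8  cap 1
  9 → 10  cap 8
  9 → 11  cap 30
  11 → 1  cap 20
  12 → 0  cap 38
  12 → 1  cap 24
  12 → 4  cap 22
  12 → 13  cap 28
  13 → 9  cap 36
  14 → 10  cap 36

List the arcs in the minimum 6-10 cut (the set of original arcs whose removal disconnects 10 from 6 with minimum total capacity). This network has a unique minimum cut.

augment #1: 6→9→10 push 8
augment #2: 6→0→14→10 push 20
augment #3: 6→1→7→10 push 4
augment #4: 6→1→7→14→10 push 3
augment #5: 6→9→8→5→10 push 1
augment #6: 6→12→0→14→10 push 8
augment #7: 6→9→3→7→14→10 push 5
augment #8: 6→9→3→8→5→10 push 14
augment #9: 6→12→1→7→8→5→10 push 1
max flow = 64; residual-reachable set from 6 gives S-side
cut edges (S→T): {(3,8), (7,8), (7,10), (9,8), (9,10), (14,10)} total cap 64

Min-cut arcs: {(3,8), (7,8), (7,10), (9,8), (9,10), (14,10)} (total capacity 64)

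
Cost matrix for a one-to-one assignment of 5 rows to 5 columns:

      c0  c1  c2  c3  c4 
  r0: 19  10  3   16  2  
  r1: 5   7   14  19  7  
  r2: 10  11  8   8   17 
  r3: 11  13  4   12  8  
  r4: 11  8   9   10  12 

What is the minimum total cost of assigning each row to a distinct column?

Minimum assignment cost: 27

optimal assignment: row0→col4 (cost 2), row1→col0 (cost 5), row2→col3 (cost 8), row3→col2 (cost 4), row4→col1 (cost 8)
total = 2 + 5 + 8 + 4 + 8 = 27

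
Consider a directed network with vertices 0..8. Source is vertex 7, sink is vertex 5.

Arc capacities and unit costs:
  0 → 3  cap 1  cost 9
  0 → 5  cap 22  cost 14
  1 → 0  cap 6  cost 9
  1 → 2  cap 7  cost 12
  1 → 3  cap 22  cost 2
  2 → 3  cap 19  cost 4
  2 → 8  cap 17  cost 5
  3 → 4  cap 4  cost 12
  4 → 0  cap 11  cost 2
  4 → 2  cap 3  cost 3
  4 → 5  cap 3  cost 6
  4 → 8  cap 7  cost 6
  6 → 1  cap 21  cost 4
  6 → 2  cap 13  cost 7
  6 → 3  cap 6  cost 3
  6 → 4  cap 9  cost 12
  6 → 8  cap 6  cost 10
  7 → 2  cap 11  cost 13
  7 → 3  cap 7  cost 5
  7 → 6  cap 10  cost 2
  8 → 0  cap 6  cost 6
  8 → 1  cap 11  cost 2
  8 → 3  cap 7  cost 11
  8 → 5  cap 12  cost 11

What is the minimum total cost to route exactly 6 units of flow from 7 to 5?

shortest-cost path #1: 7→6→4→5 push 3 @ unit cost 20 (adds 60)
shortest-cost path #2: 7→6→8→5 push 3 @ unit cost 23 (adds 69)
total cost = 129

Minimum cost for 6 units: 129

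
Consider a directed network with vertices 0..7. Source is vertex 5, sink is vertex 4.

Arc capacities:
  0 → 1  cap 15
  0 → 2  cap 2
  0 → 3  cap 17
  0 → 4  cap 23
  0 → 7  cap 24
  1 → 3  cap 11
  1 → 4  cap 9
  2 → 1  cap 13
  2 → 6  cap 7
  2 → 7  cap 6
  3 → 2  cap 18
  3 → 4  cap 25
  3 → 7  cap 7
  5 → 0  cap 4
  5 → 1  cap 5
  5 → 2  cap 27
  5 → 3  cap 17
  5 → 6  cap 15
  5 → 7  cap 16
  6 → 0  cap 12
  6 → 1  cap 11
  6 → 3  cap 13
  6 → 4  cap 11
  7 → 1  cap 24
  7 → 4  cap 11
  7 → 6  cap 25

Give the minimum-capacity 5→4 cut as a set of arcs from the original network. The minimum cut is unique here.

Min-cut arcs: {(1,4), (3,4), (5,0), (6,0), (6,4), (7,4)} (total capacity 72)

augment #1: 5→0→4 push 4
augment #2: 5→1→4 push 5
augment #3: 5→3→4 push 17
augment #4: 5→6→4 push 11
augment #5: 5→7→4 push 11
augment #6: 5→2→1→4 push 4
augment #7: 5→6→0→4 push 4
augment #8: 5→2→1→3→4 push 8
augment #9: 5→2→6→0→4 push 7
augment #10: 5→7→6→0→4 push 1
max flow = 72; residual-reachable set from 5 gives S-side
cut edges (S→T): {(1,4), (3,4), (5,0), (6,0), (6,4), (7,4)} total cap 72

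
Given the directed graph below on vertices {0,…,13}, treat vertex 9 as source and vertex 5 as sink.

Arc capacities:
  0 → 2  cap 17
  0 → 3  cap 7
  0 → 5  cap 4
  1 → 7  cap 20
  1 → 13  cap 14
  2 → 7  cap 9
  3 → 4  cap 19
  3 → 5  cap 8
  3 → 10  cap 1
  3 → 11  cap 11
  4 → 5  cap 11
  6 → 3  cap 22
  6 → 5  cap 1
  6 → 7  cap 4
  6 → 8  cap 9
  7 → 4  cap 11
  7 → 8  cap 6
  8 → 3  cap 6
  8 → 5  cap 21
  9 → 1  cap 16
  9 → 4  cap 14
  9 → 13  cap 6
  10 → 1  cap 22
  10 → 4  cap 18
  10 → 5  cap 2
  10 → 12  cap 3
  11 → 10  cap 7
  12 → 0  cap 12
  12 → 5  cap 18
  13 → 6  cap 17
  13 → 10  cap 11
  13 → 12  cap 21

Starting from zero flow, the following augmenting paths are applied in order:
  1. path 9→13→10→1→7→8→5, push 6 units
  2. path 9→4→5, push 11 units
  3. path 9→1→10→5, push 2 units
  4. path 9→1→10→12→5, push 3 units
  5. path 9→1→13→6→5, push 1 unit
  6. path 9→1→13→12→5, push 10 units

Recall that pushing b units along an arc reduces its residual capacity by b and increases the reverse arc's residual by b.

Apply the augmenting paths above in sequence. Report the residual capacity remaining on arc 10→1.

after path 1 (9→13→10→1→7→8→5, push 6): res(10,1)=16
after path 2 (9→4→5, push 11): res(10,1)=16
after path 3 (9→1→10→5, push 2): res(10,1)=18
after path 4 (9→1→10→12→5, push 3): res(10,1)=21
after path 5 (9→1→13→6→5, push 1): res(10,1)=21
after path 6 (9→1→13→12→5, push 10): res(10,1)=21

Residual capacity of (10,1): 21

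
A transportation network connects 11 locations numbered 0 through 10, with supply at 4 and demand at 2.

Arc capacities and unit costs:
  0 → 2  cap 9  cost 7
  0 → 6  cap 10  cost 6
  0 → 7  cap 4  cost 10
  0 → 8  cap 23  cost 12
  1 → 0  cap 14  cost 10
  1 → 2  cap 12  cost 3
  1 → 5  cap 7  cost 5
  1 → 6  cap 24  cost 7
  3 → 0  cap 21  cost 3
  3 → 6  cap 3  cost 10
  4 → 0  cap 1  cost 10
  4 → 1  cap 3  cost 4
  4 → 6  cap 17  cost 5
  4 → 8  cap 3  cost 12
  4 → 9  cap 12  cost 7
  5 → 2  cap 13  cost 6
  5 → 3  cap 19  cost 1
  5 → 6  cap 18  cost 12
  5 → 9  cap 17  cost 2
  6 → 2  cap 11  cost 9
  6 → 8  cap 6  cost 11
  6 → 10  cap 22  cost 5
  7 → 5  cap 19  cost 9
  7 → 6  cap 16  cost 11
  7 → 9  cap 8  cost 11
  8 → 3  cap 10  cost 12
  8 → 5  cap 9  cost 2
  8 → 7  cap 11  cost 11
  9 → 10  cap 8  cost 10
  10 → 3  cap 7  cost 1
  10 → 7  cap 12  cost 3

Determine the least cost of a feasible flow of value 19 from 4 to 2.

Minimum cost for 19 units: 273

shortest-cost path #1: 4→1→2 push 3 @ unit cost 7 (adds 21)
shortest-cost path #2: 4→6→2 push 11 @ unit cost 14 (adds 154)
shortest-cost path #3: 4→0→2 push 1 @ unit cost 17 (adds 17)
shortest-cost path #4: 4→8→5→2 push 3 @ unit cost 20 (adds 60)
shortest-cost path #5: 4→6→10→3→0→2 push 1 @ unit cost 21 (adds 21)
total cost = 273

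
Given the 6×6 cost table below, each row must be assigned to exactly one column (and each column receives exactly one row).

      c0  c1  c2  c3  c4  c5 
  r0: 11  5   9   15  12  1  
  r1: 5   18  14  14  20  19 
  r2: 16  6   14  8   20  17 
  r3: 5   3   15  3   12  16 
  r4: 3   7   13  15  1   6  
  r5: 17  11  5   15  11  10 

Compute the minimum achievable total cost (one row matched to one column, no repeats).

optimal assignment: row0→col5 (cost 1), row1→col0 (cost 5), row2→col1 (cost 6), row3→col3 (cost 3), row4→col4 (cost 1), row5→col2 (cost 5)
total = 1 + 5 + 6 + 3 + 1 + 5 = 21

Minimum assignment cost: 21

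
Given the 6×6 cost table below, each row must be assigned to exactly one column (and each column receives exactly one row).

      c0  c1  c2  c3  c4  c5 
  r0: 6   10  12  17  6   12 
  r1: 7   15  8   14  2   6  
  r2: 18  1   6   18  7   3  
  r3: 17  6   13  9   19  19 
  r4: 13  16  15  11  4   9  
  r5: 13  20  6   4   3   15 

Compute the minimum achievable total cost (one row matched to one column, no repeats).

optimal assignment: row0→col0 (cost 6), row1→col2 (cost 8), row2→col5 (cost 3), row3→col1 (cost 6), row4→col4 (cost 4), row5→col3 (cost 4)
total = 6 + 8 + 3 + 6 + 4 + 4 = 31

Minimum assignment cost: 31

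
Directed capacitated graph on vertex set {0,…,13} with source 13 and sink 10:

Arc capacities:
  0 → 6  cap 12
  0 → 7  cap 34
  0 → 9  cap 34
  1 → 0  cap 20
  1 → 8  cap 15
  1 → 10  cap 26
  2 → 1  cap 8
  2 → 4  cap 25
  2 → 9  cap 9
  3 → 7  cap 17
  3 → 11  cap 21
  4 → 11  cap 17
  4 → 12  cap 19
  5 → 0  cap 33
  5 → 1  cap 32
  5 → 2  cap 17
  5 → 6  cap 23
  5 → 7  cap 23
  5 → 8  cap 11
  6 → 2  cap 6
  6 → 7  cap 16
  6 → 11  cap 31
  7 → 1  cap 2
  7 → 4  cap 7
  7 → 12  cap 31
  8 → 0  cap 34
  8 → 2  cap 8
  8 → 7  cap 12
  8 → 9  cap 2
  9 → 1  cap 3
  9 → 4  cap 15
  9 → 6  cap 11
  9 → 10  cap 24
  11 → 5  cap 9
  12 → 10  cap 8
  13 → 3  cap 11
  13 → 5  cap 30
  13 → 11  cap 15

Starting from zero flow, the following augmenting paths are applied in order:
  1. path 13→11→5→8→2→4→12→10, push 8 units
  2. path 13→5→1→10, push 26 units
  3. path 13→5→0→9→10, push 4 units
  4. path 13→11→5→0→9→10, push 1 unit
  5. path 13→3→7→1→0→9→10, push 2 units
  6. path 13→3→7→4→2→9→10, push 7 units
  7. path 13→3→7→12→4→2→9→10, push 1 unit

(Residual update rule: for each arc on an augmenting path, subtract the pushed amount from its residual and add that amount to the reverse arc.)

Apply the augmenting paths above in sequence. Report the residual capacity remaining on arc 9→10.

after path 1 (13→11→5→8→2→4→12→10, push 8): res(9,10)=24
after path 2 (13→5→1→10, push 26): res(9,10)=24
after path 3 (13→5→0→9→10, push 4): res(9,10)=20
after path 4 (13→11→5→0→9→10, push 1): res(9,10)=19
after path 5 (13→3→7→1→0→9→10, push 2): res(9,10)=17
after path 6 (13→3→7→4→2→9→10, push 7): res(9,10)=10
after path 7 (13→3→7→12→4→2→9→10, push 1): res(9,10)=9

Residual capacity of (9,10): 9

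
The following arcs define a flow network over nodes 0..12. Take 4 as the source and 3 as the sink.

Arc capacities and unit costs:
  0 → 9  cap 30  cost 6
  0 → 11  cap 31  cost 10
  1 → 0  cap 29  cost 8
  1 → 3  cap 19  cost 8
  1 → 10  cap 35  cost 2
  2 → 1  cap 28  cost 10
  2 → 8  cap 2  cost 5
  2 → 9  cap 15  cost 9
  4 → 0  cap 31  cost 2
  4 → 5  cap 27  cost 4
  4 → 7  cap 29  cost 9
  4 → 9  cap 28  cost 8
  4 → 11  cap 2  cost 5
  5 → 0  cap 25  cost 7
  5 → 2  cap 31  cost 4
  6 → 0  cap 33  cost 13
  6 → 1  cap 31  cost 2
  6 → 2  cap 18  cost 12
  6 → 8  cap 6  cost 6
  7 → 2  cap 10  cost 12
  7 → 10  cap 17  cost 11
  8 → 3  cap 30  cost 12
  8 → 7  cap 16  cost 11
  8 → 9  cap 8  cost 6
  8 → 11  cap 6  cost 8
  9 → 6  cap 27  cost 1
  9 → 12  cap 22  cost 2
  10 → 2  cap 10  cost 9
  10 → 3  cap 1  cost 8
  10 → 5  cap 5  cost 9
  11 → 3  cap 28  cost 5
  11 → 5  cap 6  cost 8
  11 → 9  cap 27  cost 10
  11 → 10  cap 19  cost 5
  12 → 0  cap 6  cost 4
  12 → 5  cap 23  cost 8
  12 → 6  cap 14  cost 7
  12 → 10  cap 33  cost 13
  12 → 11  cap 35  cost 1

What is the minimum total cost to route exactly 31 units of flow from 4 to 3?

Minimum cost for 31 units: 497

shortest-cost path #1: 4→11→3 push 2 @ unit cost 10 (adds 20)
shortest-cost path #2: 4→9→12→11→3 push 22 @ unit cost 16 (adds 352)
shortest-cost path #3: 4→0→11→3 push 4 @ unit cost 17 (adds 68)
shortest-cost path #4: 4→9→6→1→3 push 3 @ unit cost 19 (adds 57)
total cost = 497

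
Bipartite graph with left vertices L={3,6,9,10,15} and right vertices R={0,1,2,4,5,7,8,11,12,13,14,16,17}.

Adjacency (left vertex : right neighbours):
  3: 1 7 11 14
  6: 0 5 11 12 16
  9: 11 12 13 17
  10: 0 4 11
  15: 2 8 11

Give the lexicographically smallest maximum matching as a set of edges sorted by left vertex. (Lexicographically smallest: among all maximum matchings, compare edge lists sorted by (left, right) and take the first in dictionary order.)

Lex-smallest maximum matching: {(3,1), (6,0), (9,11), (10,4), (15,2)}

|M| = 5 (so the lex-smallest maximum matching has 5 edges)
process left vertices in ascending order; for each, take the smallest-labelled available neighbour that still permits 5 edges overall, or leave it unmatched if none does
lex-smallest matching: {3-1, 6-0, 9-11, 10-4, 15-2}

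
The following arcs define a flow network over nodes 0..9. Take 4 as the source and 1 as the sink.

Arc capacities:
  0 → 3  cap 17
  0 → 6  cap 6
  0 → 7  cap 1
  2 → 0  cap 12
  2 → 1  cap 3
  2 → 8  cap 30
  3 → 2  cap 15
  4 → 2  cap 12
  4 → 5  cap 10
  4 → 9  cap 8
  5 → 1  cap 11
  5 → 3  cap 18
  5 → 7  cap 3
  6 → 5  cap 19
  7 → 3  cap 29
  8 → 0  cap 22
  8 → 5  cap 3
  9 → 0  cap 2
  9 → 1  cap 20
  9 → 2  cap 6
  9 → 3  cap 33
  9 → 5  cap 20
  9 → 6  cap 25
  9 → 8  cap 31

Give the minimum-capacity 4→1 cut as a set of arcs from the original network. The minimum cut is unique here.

augment #1: 4→2→1 push 3
augment #2: 4→5→1 push 10
augment #3: 4→9→1 push 8
augment #4: 4→2→8→5→1 push 1
max flow = 22; residual-reachable set from 4 gives S-side
cut edges (S→T): {(2,1), (4,9), (5,1)} total cap 22

Min-cut arcs: {(2,1), (4,9), (5,1)} (total capacity 22)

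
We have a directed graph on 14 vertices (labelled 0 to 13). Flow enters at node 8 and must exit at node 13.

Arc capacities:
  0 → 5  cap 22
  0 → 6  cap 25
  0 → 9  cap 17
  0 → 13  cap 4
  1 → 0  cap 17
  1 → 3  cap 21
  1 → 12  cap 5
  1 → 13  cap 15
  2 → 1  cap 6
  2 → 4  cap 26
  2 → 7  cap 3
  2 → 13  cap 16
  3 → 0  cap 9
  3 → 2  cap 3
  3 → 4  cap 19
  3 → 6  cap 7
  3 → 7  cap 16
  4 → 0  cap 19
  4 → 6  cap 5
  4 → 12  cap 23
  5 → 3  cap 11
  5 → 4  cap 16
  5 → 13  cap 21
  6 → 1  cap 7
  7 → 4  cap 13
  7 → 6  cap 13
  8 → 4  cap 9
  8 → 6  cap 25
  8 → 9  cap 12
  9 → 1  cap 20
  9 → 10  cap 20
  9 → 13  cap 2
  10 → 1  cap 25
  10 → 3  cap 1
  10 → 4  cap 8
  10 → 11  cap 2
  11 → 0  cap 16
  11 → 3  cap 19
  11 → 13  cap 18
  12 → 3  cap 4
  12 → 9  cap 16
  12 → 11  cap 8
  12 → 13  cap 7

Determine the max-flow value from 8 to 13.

Maximum flow value: 28

augment #1: 8→9→13 bottleneck 2, total now 2
augment #2: 8→4→0→13 bottleneck 4, total now 6
augment #3: 8→4→12→13 bottleneck 5, total now 11
augment #4: 8→6→1→13 bottleneck 7, total now 18
augment #5: 8→9→1→13 bottleneck 8, total now 26
augment #6: 8→9→1→12→13 bottleneck 2, total now 28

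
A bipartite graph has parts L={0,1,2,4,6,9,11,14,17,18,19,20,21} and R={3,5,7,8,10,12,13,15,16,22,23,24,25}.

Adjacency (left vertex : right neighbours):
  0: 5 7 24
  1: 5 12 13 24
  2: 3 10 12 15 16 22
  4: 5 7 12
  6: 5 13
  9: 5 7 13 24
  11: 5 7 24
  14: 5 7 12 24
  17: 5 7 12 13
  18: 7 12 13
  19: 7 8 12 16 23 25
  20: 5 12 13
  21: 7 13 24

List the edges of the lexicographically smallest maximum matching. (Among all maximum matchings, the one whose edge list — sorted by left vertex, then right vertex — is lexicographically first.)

Lex-smallest maximum matching: {(0,5), (1,12), (2,3), (4,7), (6,13), (9,24), (19,8)}

|M| = 7 (so the lex-smallest maximum matching has 7 edges)
process left vertices in ascending order; for each, take the smallest-labelled available neighbour that still permits 7 edges overall, or leave it unmatched if none does
lex-smallest matching: {0-5, 1-12, 2-3, 4-7, 6-13, 9-24, 19-8}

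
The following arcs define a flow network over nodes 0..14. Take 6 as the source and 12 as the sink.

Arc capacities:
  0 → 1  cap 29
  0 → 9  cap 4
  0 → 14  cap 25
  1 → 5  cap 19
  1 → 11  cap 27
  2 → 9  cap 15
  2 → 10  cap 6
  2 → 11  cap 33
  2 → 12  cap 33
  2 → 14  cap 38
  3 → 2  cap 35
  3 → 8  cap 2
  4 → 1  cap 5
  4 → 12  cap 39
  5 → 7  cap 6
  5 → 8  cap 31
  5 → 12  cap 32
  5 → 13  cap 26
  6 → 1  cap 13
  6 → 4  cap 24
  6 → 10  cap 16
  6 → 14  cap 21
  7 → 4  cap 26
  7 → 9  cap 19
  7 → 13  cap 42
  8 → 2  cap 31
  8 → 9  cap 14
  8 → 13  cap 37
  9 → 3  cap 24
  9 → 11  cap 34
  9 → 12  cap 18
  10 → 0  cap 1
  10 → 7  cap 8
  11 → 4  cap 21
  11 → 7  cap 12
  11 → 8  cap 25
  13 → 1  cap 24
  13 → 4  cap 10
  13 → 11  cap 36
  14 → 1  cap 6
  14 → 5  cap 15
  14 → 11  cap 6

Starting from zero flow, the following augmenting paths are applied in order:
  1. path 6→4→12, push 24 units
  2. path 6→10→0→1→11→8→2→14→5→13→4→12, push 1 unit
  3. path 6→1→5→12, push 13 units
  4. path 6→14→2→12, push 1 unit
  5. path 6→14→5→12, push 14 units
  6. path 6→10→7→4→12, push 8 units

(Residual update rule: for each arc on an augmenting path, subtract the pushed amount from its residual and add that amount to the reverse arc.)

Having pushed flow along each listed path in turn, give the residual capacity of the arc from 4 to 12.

Residual capacity of (4,12): 6

after path 1 (6→4→12, push 24): res(4,12)=15
after path 2 (6→10→0→1→11→8→2→14→5→13→4→12, push 1): res(4,12)=14
after path 3 (6→1→5→12, push 13): res(4,12)=14
after path 4 (6→14→2→12, push 1): res(4,12)=14
after path 5 (6→14→5→12, push 14): res(4,12)=14
after path 6 (6→10→7→4→12, push 8): res(4,12)=6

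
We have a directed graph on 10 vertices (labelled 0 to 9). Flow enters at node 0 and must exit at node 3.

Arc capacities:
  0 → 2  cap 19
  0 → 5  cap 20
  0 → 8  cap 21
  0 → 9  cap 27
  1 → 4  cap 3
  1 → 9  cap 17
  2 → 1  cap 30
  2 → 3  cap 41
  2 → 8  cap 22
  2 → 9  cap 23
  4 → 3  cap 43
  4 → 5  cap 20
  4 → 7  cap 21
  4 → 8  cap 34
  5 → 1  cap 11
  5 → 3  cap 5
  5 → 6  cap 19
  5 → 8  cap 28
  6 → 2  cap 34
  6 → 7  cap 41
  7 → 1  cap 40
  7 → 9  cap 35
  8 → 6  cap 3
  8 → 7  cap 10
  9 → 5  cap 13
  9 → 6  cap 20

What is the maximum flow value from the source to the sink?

augment #1: 0→2→3 bottleneck 19, total now 19
augment #2: 0→5→3 bottleneck 5, total now 24
augment #3: 0→5→1→4→3 bottleneck 3, total now 27
augment #4: 0→5→6→2→3 bottleneck 12, total now 39
augment #5: 0→8→6→2→3 bottleneck 3, total now 42
augment #6: 0→9→6→2→3 bottleneck 7, total now 49

Maximum flow value: 49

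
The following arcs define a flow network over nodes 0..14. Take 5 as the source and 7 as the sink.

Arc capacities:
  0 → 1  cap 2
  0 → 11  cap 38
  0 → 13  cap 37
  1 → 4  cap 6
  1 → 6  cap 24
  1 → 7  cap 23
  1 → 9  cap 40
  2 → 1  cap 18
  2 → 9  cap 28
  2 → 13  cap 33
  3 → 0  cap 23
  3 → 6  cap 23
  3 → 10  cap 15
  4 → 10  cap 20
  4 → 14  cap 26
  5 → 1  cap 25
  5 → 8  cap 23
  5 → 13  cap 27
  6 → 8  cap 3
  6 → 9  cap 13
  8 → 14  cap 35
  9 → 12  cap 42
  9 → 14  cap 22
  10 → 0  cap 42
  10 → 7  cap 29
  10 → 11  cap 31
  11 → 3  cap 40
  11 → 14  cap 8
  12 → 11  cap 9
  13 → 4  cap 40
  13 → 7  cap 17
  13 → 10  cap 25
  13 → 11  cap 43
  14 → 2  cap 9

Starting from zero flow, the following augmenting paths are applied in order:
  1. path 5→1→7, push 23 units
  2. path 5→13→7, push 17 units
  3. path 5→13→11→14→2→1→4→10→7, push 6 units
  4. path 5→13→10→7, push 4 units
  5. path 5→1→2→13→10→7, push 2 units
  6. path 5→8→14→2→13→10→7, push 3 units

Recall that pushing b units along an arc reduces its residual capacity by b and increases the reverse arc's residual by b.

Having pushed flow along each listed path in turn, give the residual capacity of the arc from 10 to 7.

Residual capacity of (10,7): 14

after path 1 (5→1→7, push 23): res(10,7)=29
after path 2 (5→13→7, push 17): res(10,7)=29
after path 3 (5→13→11→14→2→1→4→10→7, push 6): res(10,7)=23
after path 4 (5→13→10→7, push 4): res(10,7)=19
after path 5 (5→1→2→13→10→7, push 2): res(10,7)=17
after path 6 (5→8→14→2→13→10→7, push 3): res(10,7)=14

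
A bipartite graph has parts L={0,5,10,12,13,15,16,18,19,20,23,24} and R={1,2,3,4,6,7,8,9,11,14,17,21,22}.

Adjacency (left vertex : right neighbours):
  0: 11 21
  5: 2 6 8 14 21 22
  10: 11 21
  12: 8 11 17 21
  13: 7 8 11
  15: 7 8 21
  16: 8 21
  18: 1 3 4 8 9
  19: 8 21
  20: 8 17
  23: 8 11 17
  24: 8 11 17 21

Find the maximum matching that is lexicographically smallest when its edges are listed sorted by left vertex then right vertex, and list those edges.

|M| = 7 (so the lex-smallest maximum matching has 7 edges)
process left vertices in ascending order; for each, take the smallest-labelled available neighbour that still permits 7 edges overall, or leave it unmatched if none does
lex-smallest matching: {0-11, 5-2, 10-21, 12-8, 13-7, 18-1, 20-17}

Lex-smallest maximum matching: {(0,11), (5,2), (10,21), (12,8), (13,7), (18,1), (20,17)}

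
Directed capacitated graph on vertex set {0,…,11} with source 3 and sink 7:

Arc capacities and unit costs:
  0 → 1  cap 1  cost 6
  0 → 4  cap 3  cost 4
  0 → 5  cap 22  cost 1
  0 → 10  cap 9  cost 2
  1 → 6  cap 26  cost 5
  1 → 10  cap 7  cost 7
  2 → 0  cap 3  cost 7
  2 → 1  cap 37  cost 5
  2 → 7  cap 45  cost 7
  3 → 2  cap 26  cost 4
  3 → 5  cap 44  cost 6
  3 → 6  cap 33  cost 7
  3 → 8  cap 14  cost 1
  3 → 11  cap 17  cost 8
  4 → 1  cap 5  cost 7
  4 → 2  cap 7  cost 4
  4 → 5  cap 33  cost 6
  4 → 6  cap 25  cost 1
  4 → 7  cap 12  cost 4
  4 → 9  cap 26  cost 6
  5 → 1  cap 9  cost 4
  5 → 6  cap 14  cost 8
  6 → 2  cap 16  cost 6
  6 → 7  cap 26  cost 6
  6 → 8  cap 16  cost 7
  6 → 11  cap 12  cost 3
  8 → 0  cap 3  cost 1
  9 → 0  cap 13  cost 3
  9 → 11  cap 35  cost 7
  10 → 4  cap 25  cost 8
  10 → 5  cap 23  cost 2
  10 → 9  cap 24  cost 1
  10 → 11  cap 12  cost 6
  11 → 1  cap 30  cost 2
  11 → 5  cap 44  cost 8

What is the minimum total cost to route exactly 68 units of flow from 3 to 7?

shortest-cost path #1: 3→8→0→4→7 push 3 @ unit cost 10 (adds 30)
shortest-cost path #2: 3→2→7 push 26 @ unit cost 11 (adds 286)
shortest-cost path #3: 3→6→7 push 26 @ unit cost 13 (adds 338)
shortest-cost path #4: 3→6→2→7 push 7 @ unit cost 20 (adds 140)
shortest-cost path #5: 3→5→6→2→7 push 6 @ unit cost 27 (adds 162)
total cost = 956

Minimum cost for 68 units: 956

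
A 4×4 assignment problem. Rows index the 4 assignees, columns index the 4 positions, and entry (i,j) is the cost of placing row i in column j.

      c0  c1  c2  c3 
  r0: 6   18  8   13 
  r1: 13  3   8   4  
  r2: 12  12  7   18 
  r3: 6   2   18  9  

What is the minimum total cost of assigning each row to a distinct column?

Minimum assignment cost: 19

optimal assignment: row0→col0 (cost 6), row1→col3 (cost 4), row2→col2 (cost 7), row3→col1 (cost 2)
total = 6 + 4 + 7 + 2 = 19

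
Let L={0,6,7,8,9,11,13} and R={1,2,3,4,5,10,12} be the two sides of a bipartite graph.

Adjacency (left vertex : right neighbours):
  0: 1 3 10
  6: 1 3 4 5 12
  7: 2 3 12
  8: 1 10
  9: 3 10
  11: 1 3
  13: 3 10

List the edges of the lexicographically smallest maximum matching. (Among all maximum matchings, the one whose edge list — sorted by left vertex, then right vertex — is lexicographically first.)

Lex-smallest maximum matching: {(0,1), (6,4), (7,2), (8,10), (9,3)}

|M| = 5 (so the lex-smallest maximum matching has 5 edges)
process left vertices in ascending order; for each, take the smallest-labelled available neighbour that still permits 5 edges overall, or leave it unmatched if none does
lex-smallest matching: {0-1, 6-4, 7-2, 8-10, 9-3}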